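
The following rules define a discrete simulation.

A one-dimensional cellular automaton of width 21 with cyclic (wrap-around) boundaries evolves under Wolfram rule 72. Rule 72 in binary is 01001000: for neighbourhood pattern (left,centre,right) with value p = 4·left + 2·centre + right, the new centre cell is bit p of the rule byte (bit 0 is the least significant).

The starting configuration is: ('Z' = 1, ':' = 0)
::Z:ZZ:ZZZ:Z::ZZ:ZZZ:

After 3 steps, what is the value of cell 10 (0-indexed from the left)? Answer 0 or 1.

step 0: ::Z:ZZ:ZZZ:Z::ZZ:ZZZ:
step 1: ::::ZZ:Z:Z::::ZZ:Z:Z:
step 2: ::::ZZ::::::::ZZ:::::
step 3: ::::ZZ::::::::ZZ:::::

0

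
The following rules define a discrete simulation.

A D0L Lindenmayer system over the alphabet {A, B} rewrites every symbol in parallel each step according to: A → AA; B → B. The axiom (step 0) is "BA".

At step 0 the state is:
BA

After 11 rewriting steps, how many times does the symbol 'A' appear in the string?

k=0  BA
k=1  BAA
k=2  BAAAA
k=3  BAAAAAAAA
k=4  BAAAAAAAAAAAAAAAA
k=5  BAAAAAAAAAAAAAAAAAAAAAAAAAAAAAAAA
k=6  BAAAAAAAAAAAAAAAAAAAAAAAAAAAAAAAAAAAAAAAAAAAAAAAAAAAAAAAAAAAAAAAA
k=7  BAAAAAAAAAAAAAAAAAAAAAAAAAAAAAAAAAAAAAAAAAAAAAAAAAAAAAAAAA…AAAAAAAAAAAAAAAAAAAAAAAAAAAAAAAAAAAAAAAAAAAAAAAAAAAAAAAAAA  (len 129)
k=8  BAAAAAAAAAAAAAAAAAAAAAAAAAAAAAAAAAAAAAAAAAAAAAAAAAAAAAAAAA…AAAAAAAAAAAAAAAAAAAAAAAAAAAAAAAAAAAAAAAAAAAAAAAAAAAAAAAAAA  (len 257)
k=9  BAAAAAAAAAAAAAAAAAAAAAAAAAAAAAAAAAAAAAAAAAAAAAAAAAAAAAAAAA…AAAAAAAAAAAAAAAAAAAAAAAAAAAAAAAAAAAAAAAAAAAAAAAAAAAAAAAAAA  (len 513)
k=10  BAAAAAAAAAAAAAAAAAAAAAAAAAAAAAAAAAAAAAAAAAAAAAAAAAAAAAAAAA…AAAAAAAAAAAAAAAAAAAAAAAAAAAAAAAAAAAAAAAAAAAAAAAAAAAAAAAAAA  (len 1025)
k=11  BAAAAAAAAAAAAAAAAAAAAAAAAAAAAAAAAAAAAAAAAAAAAAAAAAAAAAAAAA…AAAAAAAAAAAAAAAAAAAAAAAAAAAAAAAAAAAAAAAAAAAAAAAAAAAAAAAAAA  (len 2049)

2048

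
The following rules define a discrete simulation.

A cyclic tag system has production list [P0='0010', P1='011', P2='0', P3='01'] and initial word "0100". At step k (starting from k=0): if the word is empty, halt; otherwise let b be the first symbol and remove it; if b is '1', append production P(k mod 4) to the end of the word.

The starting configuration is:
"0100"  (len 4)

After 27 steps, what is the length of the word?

[0] "0100"  (len 4)
[1] "100"  (len 3)
[2] "00011"  (len 5)
[3] "0011"  (len 4)
[4] "011"  (len 3)
[5] "11"  (len 2)
[6] "1011"  (len 4)
[7] "0110"  (len 4)
[8] "110"  (len 3)
[9] "100010"  (len 6)
[10] "00010011"  (len 8)
[11] "0010011"  (len 7)
[12] "010011"  (len 6)
[13] "10011"  (len 5)
[14] "0011011"  (len 7)
[15] "011011"  (len 6)
[16] "11011"  (len 5)
[17] "10110010"  (len 8)
[18] "0110010011"  (len 10)
[19] "110010011"  (len 9)
[20] "1001001101"  (len 10)
[21] "0010011010010"  (len 13)
[22] "010011010010"  (len 12)
[23] "10011010010"  (len 11)
[24] "001101001001"  (len 12)
[25] "01101001001"  (len 11)
[26] "1101001001"  (len 10)
[27] "1010010010"  (len 10)

10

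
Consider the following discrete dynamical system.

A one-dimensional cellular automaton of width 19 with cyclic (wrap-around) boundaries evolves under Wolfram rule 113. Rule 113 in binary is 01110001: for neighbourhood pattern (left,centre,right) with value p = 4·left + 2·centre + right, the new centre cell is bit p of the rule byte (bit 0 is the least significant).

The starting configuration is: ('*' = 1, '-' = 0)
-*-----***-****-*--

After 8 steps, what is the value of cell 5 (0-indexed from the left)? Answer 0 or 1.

k=0  -*-----***-****-*--
k=1  --****---**---**-**
k=2  *----***--***--**-*
k=3  ****---**---**--**-
k=4  ---***--***--**--**
k=5  **---**---**--**--*
k=6  -***--***--**--**--
k=7  ---**---**--**--***
k=8  **--***--**--**---*

1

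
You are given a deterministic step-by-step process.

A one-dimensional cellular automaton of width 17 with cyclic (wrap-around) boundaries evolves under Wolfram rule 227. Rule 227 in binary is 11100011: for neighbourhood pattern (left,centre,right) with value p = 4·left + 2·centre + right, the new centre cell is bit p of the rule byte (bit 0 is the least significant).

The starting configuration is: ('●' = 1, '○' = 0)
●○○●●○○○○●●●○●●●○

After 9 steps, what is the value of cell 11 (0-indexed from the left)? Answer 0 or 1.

k=0  ●○○●●○○○○●●●○●●●○
k=1  ○○●○●○●●●○●●●○●●●
k=2  ○●○●○●○●●●○●●●○●●
k=3  ●○●○●○●○●●●○●●●○●
k=4  ●●○●○●○●○●●●○●●●○
k=5  ○●●○●○●○●○●●●○●●●
k=6  ●○●●○●○●○●○●●●○●●
k=7  ●●○●●○●○●○●○●●●○●
k=8  ●●●○●●○●○●○●○●●●○
k=9  ○●●●○●●○●○●○●○●●●

0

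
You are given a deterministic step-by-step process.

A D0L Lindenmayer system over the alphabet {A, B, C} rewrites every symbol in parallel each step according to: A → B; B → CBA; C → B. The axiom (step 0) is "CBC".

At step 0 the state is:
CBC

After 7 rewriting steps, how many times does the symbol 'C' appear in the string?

85

k=0  CBC
k=1  BCBAB
k=2  CBABCBABCBA
k=3  BCBABCBABCBABCBABCBAB
k=4  CBABCBABCBABCBABCBABCBABCBABCBABCBABCBABCBA
k=5  BCBABCBABCBABCBABCBABCBABCBABCBABCBABCBABCBABCBABCBABCBABCBABCBABCBABCBABCBABCBABCBAB
k=6  CBABCBABCBABCBABCBABCBABCBABCBABCBABCBABCBABCBABCBABCBABCB…BABCBABCBABCBABCBABCBABCBABCBABCBABCBABCBABCBABCBABCBABCBA  (len 171)
k=7  BCBABCBABCBABCBABCBABCBABCBABCBABCBABCBABCBABCBABCBABCBABC…ABCBABCBABCBABCBABCBABCBABCBABCBABCBABCBABCBABCBABCBABCBAB  (len 341)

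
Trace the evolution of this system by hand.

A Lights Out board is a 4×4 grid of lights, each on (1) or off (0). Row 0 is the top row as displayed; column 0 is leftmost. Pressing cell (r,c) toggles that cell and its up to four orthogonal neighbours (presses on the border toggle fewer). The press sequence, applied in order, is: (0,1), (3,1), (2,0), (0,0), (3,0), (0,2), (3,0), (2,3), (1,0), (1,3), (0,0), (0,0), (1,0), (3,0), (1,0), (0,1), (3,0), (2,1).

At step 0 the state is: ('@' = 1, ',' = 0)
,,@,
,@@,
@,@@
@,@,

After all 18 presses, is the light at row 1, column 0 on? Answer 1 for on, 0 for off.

1

t=0: ,,@,
,@@,
@,@@
@,@,
t=1: @@,,
,,@,
@,@@
@,@,
t=2: @@,,
,,@,
@@@@
,@,,
t=3: @@,,
@,@,
,,@@
@@,,
t=4: ,,,,
,,@,
,,@@
@@,,
t=5: ,,,,
,,@,
@,@@
,,,,
t=6: ,@@@
,,,,
@,@@
,,,,
t=7: ,@@@
,,,,
,,@@
@@,,
t=8: ,@@@
,,,@
,,,,
@@,@
t=9: @@@@
@@,@
@,,,
@@,@
t=10: @@@,
@@@,
@,,@
@@,@
t=11: ,,@,
,@@,
@,,@
@@,@
t=12: @@@,
@@@,
@,,@
@@,@
t=13: ,@@,
,,@,
,,,@
@@,@
t=14: ,@@,
,,@,
@,,@
,,,@
t=15: @@@,
@@@,
,,,@
,,,@
t=16: ,,,,
@,@,
,,,@
,,,@
t=17: ,,,,
@,@,
@,,@
@@,@
t=18: ,,,,
@@@,
,@@@
@,,@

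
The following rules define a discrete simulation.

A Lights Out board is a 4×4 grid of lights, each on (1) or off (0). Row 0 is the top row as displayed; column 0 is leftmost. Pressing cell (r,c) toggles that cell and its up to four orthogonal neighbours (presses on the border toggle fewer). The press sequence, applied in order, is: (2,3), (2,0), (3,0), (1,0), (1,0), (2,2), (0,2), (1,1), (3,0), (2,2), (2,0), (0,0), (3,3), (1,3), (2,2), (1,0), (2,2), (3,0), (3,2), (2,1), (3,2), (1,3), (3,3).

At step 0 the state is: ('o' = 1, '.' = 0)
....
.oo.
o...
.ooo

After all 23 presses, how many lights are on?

10

0) ....
.oo.
o...
.ooo
1) ....
.ooo
o.oo
.oo.
2) ....
oooo
.ooo
ooo.
3) ....
oooo
oooo
..o.
4) o...
..oo
.ooo
..o.
5) ....
oooo
oooo
..o.
6) ....
oo.o
o...
....
7) .ooo
oooo
o...
....
8) ..oo
...o
oo..
....
9) ..oo
...o
.o..
oo..
10) ..oo
..oo
..oo
ooo.
11) ..oo
o.oo
oooo
.oo.
12) oooo
..oo
oooo
.oo.
13) oooo
..oo
ooo.
.o.o
14) ooo.
....
oooo
.o.o
15) ooo.
..o.
o...
.ooo
16) .oo.
ooo.
....
.ooo
17) .oo.
oo..
.ooo
.o.o
18) .oo.
oo..
oooo
o..o
19) .oo.
oo..
oo.o
ooo.
20) .oo.
o...
..oo
o.o.
21) .oo.
o...
...o
oo.o
22) .ooo
o.oo
....
oo.o
23) .ooo
o.oo
...o
ooo.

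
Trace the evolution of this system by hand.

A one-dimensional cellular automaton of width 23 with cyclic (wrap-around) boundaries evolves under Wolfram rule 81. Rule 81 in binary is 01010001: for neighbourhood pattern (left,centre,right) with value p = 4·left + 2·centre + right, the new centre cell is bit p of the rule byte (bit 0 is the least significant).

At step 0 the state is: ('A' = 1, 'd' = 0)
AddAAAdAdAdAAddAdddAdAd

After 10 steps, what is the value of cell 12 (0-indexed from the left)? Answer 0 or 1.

step 0: AddAAAdAdAdAAddAdddAdAd
step 1: dAdddAddddddAAddAAddddd
step 2: ddAAddAAAAAddAAddAAAAAA
step 3: AddAAdddddAAddAAddddddA
step 4: AAddAAAAAddAAddAAAAAAdd
step 5: dAAdddddAAddAAddddddAAd
step 6: ddAAAAAddAAddAAAAAAddAA
step 7: AdddddAAddAAddddddAAddA
step 8: AAAAAddAAddAAAAAAddAAdd
step 9: ddddAAddAAddddddAAddAAd
step 10: AAAddAAddAAAAAAddAAddAA

1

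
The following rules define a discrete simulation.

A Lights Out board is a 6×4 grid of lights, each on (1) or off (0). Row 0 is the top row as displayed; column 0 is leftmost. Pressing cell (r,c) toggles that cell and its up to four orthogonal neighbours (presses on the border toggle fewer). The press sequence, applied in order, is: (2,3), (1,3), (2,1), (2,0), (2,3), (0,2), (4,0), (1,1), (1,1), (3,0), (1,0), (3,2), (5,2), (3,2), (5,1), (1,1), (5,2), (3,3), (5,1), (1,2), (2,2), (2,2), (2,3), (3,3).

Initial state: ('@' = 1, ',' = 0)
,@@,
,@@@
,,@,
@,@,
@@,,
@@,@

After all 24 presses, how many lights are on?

12

gen 0: ,@@,
,@@@
,,@,
@,@,
@@,,
@@,@
gen 1: ,@@,
,@@,
,,,@
@,@@
@@,,
@@,@
gen 2: ,@@@
,@,@
,,,,
@,@@
@@,,
@@,@
gen 3: ,@@@
,,,@
@@@,
@@@@
@@,,
@@,@
gen 4: ,@@@
@,,@
,,@,
,@@@
@@,,
@@,@
gen 5: ,@@@
@,,,
,,,@
,@@,
@@,,
@@,@
gen 6: ,,,,
@,@,
,,,@
,@@,
@@,,
@@,@
gen 7: ,,,,
@,@,
,,,@
@@@,
,,,,
,@,@
gen 8: ,@,,
,@,,
,@,@
@@@,
,,,,
,@,@
gen 9: ,,,,
@,@,
,,,@
@@@,
,,,,
,@,@
gen 10: ,,,,
@,@,
@,,@
,,@,
@,,,
,@,@
gen 11: @,,,
,@@,
,,,@
,,@,
@,,,
,@,@
gen 12: @,,,
,@@,
,,@@
,@,@
@,@,
,@,@
gen 13: @,,,
,@@,
,,@@
,@,@
@,,,
,,@,
gen 14: @,,,
,@@,
,,,@
,,@,
@,@,
,,@,
gen 15: @,,,
,@@,
,,,@
,,@,
@@@,
@@,,
gen 16: @@,,
@,,,
,@,@
,,@,
@@@,
@@,,
gen 17: @@,,
@,,,
,@,@
,,@,
@@,,
@,@@
gen 18: @@,,
@,,,
,@,,
,,,@
@@,@
@,@@
gen 19: @@,,
@,,,
,@,,
,,,@
@,,@
,@,@
gen 20: @@@,
@@@@
,@@,
,,,@
@,,@
,@,@
gen 21: @@@,
@@,@
,,,@
,,@@
@,,@
,@,@
gen 22: @@@,
@@@@
,@@,
,,,@
@,,@
,@,@
gen 23: @@@,
@@@,
,@,@
,,,,
@,,@
,@,@
gen 24: @@@,
@@@,
,@,,
,,@@
@,,,
,@,@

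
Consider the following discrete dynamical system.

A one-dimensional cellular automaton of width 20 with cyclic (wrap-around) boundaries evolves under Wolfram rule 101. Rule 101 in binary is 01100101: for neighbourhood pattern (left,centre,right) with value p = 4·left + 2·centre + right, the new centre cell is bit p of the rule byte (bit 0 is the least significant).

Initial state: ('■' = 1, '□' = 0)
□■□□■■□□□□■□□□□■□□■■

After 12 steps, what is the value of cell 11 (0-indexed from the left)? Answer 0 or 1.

k=0  □■□□■■□□□□■□□□□■□□■■
k=1  ■■□□□■□■■□■□■■□■□□□■
k=2  □■□■□■■□■■■■□■■■□■□□
k=3  □■■■■□■■□□□■■□□■■■□■
k=4  ■□□□■■□■□■□□■□□□□■■■
k=5  ■□■□□■■■■■□□■□■■□□□□
k=6  ■■■□□□□□□■□□■■□■□■■□
k=7  □□■□■■■■□■□□□■■■■□■■
k=8  □□■■□□□■■■□■□□□□■■□■
k=9  □□□■□■□□□■■■□■■□□■■■
k=10  □■□■■■□■□□□■■□■□□□□■
k=11  ■■■□□■■■□■□□■■■□■■□■
k=12  □□■□□□□■■■□□□□■■□■■□

0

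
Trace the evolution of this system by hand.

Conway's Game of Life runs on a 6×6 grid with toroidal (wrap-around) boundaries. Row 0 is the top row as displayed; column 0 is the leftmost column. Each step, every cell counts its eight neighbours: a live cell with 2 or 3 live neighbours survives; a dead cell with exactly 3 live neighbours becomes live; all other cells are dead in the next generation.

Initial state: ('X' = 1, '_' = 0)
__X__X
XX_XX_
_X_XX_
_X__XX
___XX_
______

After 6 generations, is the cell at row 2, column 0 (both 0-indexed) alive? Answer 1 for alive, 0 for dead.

1

[0] __X__X
XX_XX_
_X_XX_
_X__XX
___XX_
______
[1] XXXXXX
XX____
_X____
X____X
___XXX
___XX_
[2] ______
___XX_
_X___X
X____X
X__X__
_X____
[3] ______
____X_
_____X
_X__XX
XX___X
______
[4] ______
______
X____X
_X__X_
_X__XX
X_____
[5] ______
______
X____X
_X__X_
_X__XX
X____X
[6] ______
______
X____X
_X__X_
_X__X_
X___XX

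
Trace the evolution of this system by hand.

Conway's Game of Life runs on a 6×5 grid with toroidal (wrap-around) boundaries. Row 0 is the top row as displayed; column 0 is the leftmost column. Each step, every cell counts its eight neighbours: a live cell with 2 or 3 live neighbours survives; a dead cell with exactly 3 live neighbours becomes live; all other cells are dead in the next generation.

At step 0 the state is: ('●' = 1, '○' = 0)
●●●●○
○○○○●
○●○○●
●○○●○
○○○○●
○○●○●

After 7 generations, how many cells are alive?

t=0: ●●●●○
○○○○●
○●○○●
●○○●○
○○○○●
○○●○●
t=1: ●●●○○
○○○○●
○○○●●
●○○●○
●○○○●
○○●○●
t=2: ●●●○●
○●●○●
●○○●○
●○○●○
●●○○○
○○●○●
t=3: ○○○○●
○○○○○
●○○●○
●○●○○
●●●●○
○○●○●
t=4: ○○○●○
○○○○●
○●○○●
●○○○○
●○○○○
○○●○●
t=5: ○○○●●
●○○●●
○○○○●
●●○○●
●●○○●
○○○●●
t=6: ○○●○○
●○○○○
○●○○○
○●○●○
○●●○○
○○●○○
t=7: ○●○○○
○●○○○
●●●○○
●●○○○
○●○●○
○○●●○

11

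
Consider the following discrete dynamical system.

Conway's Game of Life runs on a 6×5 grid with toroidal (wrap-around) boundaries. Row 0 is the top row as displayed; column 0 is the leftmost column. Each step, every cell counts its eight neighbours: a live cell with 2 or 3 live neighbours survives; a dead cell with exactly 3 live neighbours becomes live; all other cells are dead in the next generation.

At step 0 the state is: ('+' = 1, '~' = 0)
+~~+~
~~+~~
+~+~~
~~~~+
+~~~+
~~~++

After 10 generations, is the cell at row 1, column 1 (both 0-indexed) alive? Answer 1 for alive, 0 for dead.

gen 0: +~~+~
~~+~~
+~+~~
~~~~+
+~~~+
~~~++
gen 1: ~~++~
~~+++
~+~+~
~+~++
+~~~~
~~~+~
gen 2: ~~~~~
~+~~+
~+~~~
~+~++
+~++~
~~+++
gen 3: +~+~+
+~~~~
~+~++
~+~++
+~~~~
~++~+
gen 4: ~~+~+
~~+~~
~+~+~
~+~+~
~~~~~
~~+~+
gen 5: ~++~~
~++~~
~+~+~
~~~~~
~~++~
~~~~~
gen 6: ~++~~
+~~+~
~+~~~
~~~+~
~~~~~
~+~+~
gen 7: ++~++
+~~~~
~~+~+
~~~~~
~~+~~
~+~~~
gen 8: ~++~+
~~+~~
~~~~~
~~~+~
~~~~~
~+~++
gen 9: ~+~~+
~+++~
~~~~~
~~~~~
~~+++
~+~++
gen 10: ~+~~+
++++~
~~+~~
~~~+~
+~+~+
~+~~~

1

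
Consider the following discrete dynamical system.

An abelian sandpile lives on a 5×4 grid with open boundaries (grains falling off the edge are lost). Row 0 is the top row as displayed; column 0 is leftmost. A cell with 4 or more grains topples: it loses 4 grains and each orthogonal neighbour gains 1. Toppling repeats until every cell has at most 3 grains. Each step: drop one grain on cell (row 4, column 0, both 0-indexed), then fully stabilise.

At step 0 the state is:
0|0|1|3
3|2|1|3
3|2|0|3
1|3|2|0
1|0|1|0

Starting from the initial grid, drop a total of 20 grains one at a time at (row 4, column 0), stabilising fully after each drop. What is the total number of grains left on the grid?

0) 0|0|1|3
3|2|1|3
3|2|0|3
1|3|2|0
1|0|1|0
1) 0|0|1|3
3|2|1|3
3|2|0|3
1|3|2|0
2|0|1|0
2) 0|0|1|3
3|2|1|3
3|2|0|3
1|3|2|0
3|0|1|0
3) 0|0|1|3
3|2|1|3
3|2|0|3
2|3|2|0
0|1|1|0
4) 0|0|1|3
3|2|1|3
3|2|0|3
2|3|2|0
1|1|1|0
5) 0|0|1|3
3|2|1|3
3|2|0|3
2|3|2|0
2|1|1|0
6) 0|0|1|3
3|2|1|3
3|2|0|3
2|3|2|0
3|1|1|0
7) 0|0|1|3
3|2|1|3
3|2|0|3
3|3|2|0
0|2|1|0
8) 0|0|1|3
3|2|1|3
3|2|0|3
3|3|2|0
1|2|1|0
9) 0|0|1|3
3|2|1|3
3|2|0|3
3|3|2|0
2|2|1|0
10) 0|0|1|3
3|2|1|3
3|2|0|3
3|3|2|0
3|2|1|0
11) 1|1|1|3
1|0|2|3
2|1|1|3
2|2|3|0
2|0|2|0
12) 1|1|1|3
1|0|2|3
2|1|1|3
2|2|3|0
3|0|2|0
13) 1|1|1|3
1|0|2|3
2|1|1|3
3|2|3|0
0|1|2|0
14) 1|1|1|3
1|0|2|3
2|1|1|3
3|2|3|0
1|1|2|0
15) 1|1|1|3
1|0|2|3
2|1|1|3
3|2|3|0
2|1|2|0
16) 1|1|1|3
1|0|2|3
2|1|1|3
3|2|3|0
3|1|2|0
17) 1|1|1|3
1|0|2|3
3|1|1|3
0|3|3|0
1|2|2|0
18) 1|1|1|3
1|0|2|3
3|1|1|3
0|3|3|0
2|2|2|0
19) 1|1|1|3
1|0|2|3
3|1|1|3
0|3|3|0
3|2|2|0
20) 1|1|1|3
1|0|2|3
3|1|1|3
1|3|3|0
0|3|2|0

32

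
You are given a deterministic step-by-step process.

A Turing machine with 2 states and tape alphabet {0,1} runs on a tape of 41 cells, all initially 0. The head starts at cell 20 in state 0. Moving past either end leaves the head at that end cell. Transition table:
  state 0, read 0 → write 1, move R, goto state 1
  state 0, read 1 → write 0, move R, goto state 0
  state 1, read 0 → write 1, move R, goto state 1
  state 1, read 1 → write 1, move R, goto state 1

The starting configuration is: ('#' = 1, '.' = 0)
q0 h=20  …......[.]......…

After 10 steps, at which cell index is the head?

k=0  q0 h=20  …......[.]......…
k=1  q1 h=21  ….....#[.]......…
k=2  q1 h=22  …....##[.]......…
k=3  q1 h=23  …...###[.]......…
k=4  q1 h=24  …..####[.]......…
k=5  q1 h=25  ….#####[.]......…
k=6  q1 h=26  …######[.]......…
k=7  q1 h=27  …######[.]......…
k=8  q1 h=28  …######[.]......…
k=9  q1 h=29  …######[.]......…
k=10  q1 h=30  …######[.]......…

30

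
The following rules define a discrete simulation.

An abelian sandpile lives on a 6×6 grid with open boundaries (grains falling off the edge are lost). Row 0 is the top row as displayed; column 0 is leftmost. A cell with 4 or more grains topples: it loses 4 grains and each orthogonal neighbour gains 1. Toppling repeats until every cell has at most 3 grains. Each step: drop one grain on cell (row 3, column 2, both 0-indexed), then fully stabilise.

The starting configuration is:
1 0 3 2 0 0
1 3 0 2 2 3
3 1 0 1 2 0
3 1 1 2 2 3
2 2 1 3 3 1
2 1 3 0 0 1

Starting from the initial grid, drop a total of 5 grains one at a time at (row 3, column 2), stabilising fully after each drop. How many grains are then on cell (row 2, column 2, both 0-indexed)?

0) 1 0 3 2 0 0
1 3 0 2 2 3
3 1 0 1 2 0
3 1 1 2 2 3
2 2 1 3 3 1
2 1 3 0 0 1
1) 1 0 3 2 0 0
1 3 0 2 2 3
3 1 0 1 2 0
3 1 2 2 2 3
2 2 1 3 3 1
2 1 3 0 0 1
2) 1 0 3 2 0 0
1 3 0 2 2 3
3 1 0 1 2 0
3 1 3 2 2 3
2 2 1 3 3 1
2 1 3 0 0 1
3) 1 0 3 2 0 0
1 3 0 2 2 3
3 1 1 1 2 0
3 2 0 3 2 3
2 2 2 3 3 1
2 1 3 0 0 1
4) 1 0 3 2 0 0
1 3 0 2 2 3
3 1 1 1 2 0
3 2 1 3 2 3
2 2 2 3 3 1
2 1 3 0 0 1
5) 1 0 3 2 0 0
1 3 0 2 2 3
3 1 1 1 2 0
3 2 2 3 2 3
2 2 2 3 3 1
2 1 3 0 0 1

1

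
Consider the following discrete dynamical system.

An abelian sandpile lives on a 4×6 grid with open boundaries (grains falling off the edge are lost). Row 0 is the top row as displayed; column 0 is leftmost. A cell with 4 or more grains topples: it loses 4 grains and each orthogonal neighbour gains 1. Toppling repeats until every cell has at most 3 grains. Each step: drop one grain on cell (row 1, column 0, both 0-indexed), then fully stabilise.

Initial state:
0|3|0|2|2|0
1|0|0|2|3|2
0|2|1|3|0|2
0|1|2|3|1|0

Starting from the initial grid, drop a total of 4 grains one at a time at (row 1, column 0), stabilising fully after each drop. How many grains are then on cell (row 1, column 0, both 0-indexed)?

1

step 0: 0|3|0|2|2|0
1|0|0|2|3|2
0|2|1|3|0|2
0|1|2|3|1|0
step 1: 0|3|0|2|2|0
2|0|0|2|3|2
0|2|1|3|0|2
0|1|2|3|1|0
step 2: 0|3|0|2|2|0
3|0|0|2|3|2
0|2|1|3|0|2
0|1|2|3|1|0
step 3: 1|3|0|2|2|0
0|1|0|2|3|2
1|2|1|3|0|2
0|1|2|3|1|0
step 4: 1|3|0|2|2|0
1|1|0|2|3|2
1|2|1|3|0|2
0|1|2|3|1|0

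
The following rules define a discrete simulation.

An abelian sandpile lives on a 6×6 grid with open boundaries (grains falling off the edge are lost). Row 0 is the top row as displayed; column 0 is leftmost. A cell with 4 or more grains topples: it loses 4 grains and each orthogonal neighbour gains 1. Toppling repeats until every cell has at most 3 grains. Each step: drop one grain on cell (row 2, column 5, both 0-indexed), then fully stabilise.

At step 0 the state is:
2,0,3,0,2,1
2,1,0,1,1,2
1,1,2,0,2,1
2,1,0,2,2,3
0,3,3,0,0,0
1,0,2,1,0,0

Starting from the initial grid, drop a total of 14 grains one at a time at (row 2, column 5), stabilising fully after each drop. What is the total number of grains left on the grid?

49

k=0  2,0,3,0,2,1
2,1,0,1,1,2
1,1,2,0,2,1
2,1,0,2,2,3
0,3,3,0,0,0
1,0,2,1,0,0
k=1  2,0,3,0,2,1
2,1,0,1,1,2
1,1,2,0,2,2
2,1,0,2,2,3
0,3,3,0,0,0
1,0,2,1,0,0
k=2  2,0,3,0,2,1
2,1,0,1,1,2
1,1,2,0,2,3
2,1,0,2,2,3
0,3,3,0,0,0
1,0,2,1,0,0
k=3  2,0,3,0,2,1
2,1,0,1,1,3
1,1,2,0,3,1
2,1,0,2,3,0
0,3,3,0,0,1
1,0,2,1,0,0
k=4  2,0,3,0,2,1
2,1,0,1,1,3
1,1,2,0,3,2
2,1,0,2,3,0
0,3,3,0,0,1
1,0,2,1,0,0
k=5  2,0,3,0,2,1
2,1,0,1,1,3
1,1,2,0,3,3
2,1,0,2,3,0
0,3,3,0,0,1
1,0,2,1,0,0
k=6  2,0,3,0,2,2
2,1,0,1,3,0
1,1,2,1,1,2
2,1,0,3,0,2
0,3,3,0,1,1
1,0,2,1,0,0
k=7  2,0,3,0,2,2
2,1,0,1,3,0
1,1,2,1,1,3
2,1,0,3,0,2
0,3,3,0,1,1
1,0,2,1,0,0
k=8  2,0,3,0,2,2
2,1,0,1,3,1
1,1,2,1,2,0
2,1,0,3,0,3
0,3,3,0,1,1
1,0,2,1,0,0
k=9  2,0,3,0,2,2
2,1,0,1,3,1
1,1,2,1,2,1
2,1,0,3,0,3
0,3,3,0,1,1
1,0,2,1,0,0
k=10  2,0,3,0,2,2
2,1,0,1,3,1
1,1,2,1,2,2
2,1,0,3,0,3
0,3,3,0,1,1
1,0,2,1,0,0
k=11  2,0,3,0,2,2
2,1,0,1,3,1
1,1,2,1,2,3
2,1,0,3,0,3
0,3,3,0,1,1
1,0,2,1,0,0
k=12  2,0,3,0,2,2
2,1,0,1,3,2
1,1,2,1,3,1
2,1,0,3,1,0
0,3,3,0,1,2
1,0,2,1,0,0
k=13  2,0,3,0,2,2
2,1,0,1,3,2
1,1,2,1,3,2
2,1,0,3,1,0
0,3,3,0,1,2
1,0,2,1,0,0
k=14  2,0,3,0,2,2
2,1,0,1,3,2
1,1,2,1,3,3
2,1,0,3,1,0
0,3,3,0,1,2
1,0,2,1,0,0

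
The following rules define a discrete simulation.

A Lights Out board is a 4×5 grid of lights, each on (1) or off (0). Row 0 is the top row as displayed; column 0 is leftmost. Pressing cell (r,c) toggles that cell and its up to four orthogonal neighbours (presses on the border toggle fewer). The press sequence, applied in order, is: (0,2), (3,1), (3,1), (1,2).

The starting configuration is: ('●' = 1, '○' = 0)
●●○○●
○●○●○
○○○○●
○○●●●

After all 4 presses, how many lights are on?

8

gen 0: ●●○○●
○●○●○
○○○○●
○○●●●
gen 1: ●○●●●
○●●●○
○○○○●
○○●●●
gen 2: ●○●●●
○●●●○
○●○○●
●●○●●
gen 3: ●○●●●
○●●●○
○○○○●
○○●●●
gen 4: ●○○●●
○○○○○
○○●○●
○○●●●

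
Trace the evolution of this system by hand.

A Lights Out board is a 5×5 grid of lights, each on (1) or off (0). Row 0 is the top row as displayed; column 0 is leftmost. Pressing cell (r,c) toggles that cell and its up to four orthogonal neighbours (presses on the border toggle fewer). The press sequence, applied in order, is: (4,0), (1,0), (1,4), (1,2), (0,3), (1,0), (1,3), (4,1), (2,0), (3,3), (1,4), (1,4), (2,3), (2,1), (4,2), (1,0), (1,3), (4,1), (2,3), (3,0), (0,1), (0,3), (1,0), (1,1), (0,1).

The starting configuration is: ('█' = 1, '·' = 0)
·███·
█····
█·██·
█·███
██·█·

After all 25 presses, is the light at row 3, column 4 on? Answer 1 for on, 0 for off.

k=0  ·███·
█····
█·██·
█·███
██·█·
k=1  ·███·
█····
█·██·
··███
···█·
k=2  ████·
·█···
··██·
··███
···█·
k=3  █████
·█·██
··███
··███
···█·
k=4  ██·██
··█·█
···██
··███
···█·
k=5  ███··
··███
···██
··███
···█·
k=6  ·██··
█████
█··██
··███
···█·
k=7  ·███·
██···
█···█
··███
···█·
k=8  ·███·
██···
█···█
·████
████·
k=9  ·███·
·█···
·█··█
█████
████·
k=10  ·███·
·█···
·█·██
██···
███··
k=11  ·████
·█·██
·█·█·
██···
███··
k=12  ·███·
·█···
·█·██
██···
███··
k=13  ·███·
·█·█·
·██··
██·█·
███··
k=14  ·███·
···█·
█····
█··█·
███··
k=15  ·███·
···█·
█····
█·██·
█··█·
k=16  ████·
██·█·
·····
█·██·
█··█·
k=17  ███··
███·█
···█·
█·██·
█··█·
k=18  ███··
███·█
···█·
████·
·███·
k=19  ███··
█████
··█·█
███··
·███·
k=20  ███··
█████
█·█·█
··█··
████·
k=21  ·····
█·███
█·█·█
··█··
████·
k=22  ··███
█·█·█
█·█·█
··█··
████·
k=23  █·███
·██·█
··█·█
··█··
████·
k=24  █████
█···█
·██·█
··█··
████·
k=25  ···██
██··█
·██·█
··█··
████·

0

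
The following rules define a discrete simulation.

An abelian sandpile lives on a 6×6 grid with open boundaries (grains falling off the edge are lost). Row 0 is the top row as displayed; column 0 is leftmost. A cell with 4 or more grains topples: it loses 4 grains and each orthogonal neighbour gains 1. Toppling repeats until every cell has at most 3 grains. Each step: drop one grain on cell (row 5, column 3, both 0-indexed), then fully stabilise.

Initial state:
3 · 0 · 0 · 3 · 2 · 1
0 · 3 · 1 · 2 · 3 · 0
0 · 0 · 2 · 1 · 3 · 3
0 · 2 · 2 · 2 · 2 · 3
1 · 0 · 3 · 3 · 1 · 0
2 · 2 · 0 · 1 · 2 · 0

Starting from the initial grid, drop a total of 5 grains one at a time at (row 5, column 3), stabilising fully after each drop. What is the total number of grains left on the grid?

[0] 3 · 0 · 0 · 3 · 2 · 1
0 · 3 · 1 · 2 · 3 · 0
0 · 0 · 2 · 1 · 3 · 3
0 · 2 · 2 · 2 · 2 · 3
1 · 0 · 3 · 3 · 1 · 0
2 · 2 · 0 · 1 · 2 · 0
[1] 3 · 0 · 0 · 3 · 2 · 1
0 · 3 · 1 · 2 · 3 · 0
0 · 0 · 2 · 1 · 3 · 3
0 · 2 · 2 · 2 · 2 · 3
1 · 0 · 3 · 3 · 1 · 0
2 · 2 · 0 · 2 · 2 · 0
[2] 3 · 0 · 0 · 3 · 2 · 1
0 · 3 · 1 · 2 · 3 · 0
0 · 0 · 2 · 1 · 3 · 3
0 · 2 · 2 · 2 · 2 · 3
1 · 0 · 3 · 3 · 1 · 0
2 · 2 · 0 · 3 · 2 · 0
[3] 3 · 0 · 0 · 3 · 2 · 1
0 · 3 · 1 · 2 · 3 · 0
0 · 0 · 2 · 1 · 3 · 3
0 · 2 · 3 · 3 · 2 · 3
1 · 1 · 0 · 1 · 2 · 0
2 · 2 · 2 · 1 · 3 · 0
[4] 3 · 0 · 0 · 3 · 2 · 1
0 · 3 · 1 · 2 · 3 · 0
0 · 0 · 2 · 1 · 3 · 3
0 · 2 · 3 · 3 · 2 · 3
1 · 1 · 0 · 1 · 2 · 0
2 · 2 · 2 · 2 · 3 · 0
[5] 3 · 0 · 0 · 3 · 2 · 1
0 · 3 · 1 · 2 · 3 · 0
0 · 0 · 2 · 1 · 3 · 3
0 · 2 · 3 · 3 · 2 · 3
1 · 1 · 0 · 1 · 2 · 0
2 · 2 · 2 · 3 · 3 · 0

57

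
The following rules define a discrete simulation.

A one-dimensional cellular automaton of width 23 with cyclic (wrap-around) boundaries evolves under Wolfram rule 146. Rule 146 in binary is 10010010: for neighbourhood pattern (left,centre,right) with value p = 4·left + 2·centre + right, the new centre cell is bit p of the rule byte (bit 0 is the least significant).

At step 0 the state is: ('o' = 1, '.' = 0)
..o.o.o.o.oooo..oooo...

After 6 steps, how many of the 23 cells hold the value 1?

gen 0: ..o.o.o.o.oooo..oooo...
gen 1: .o.........oo.oo.oo.o..
gen 2: o.o.......o..........o.
gen 3: ...o.....o.o........o..
gen 4: ..o.o...o...o......o.o.
gen 5: .o...o.o.o.o.o....o...o
gen 6: ..o.o.........o..o.o.o.

6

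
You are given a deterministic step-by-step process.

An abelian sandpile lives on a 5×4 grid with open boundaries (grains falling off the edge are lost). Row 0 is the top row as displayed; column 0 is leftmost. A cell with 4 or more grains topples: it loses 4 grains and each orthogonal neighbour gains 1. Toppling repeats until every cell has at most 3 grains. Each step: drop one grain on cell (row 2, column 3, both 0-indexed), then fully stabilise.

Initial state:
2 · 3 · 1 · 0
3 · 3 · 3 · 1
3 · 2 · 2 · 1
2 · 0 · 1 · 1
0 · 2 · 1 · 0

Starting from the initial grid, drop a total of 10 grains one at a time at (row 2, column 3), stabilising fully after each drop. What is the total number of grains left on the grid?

31

step 0: 2 · 3 · 1 · 0
3 · 3 · 3 · 1
3 · 2 · 2 · 1
2 · 0 · 1 · 1
0 · 2 · 1 · 0
step 1: 2 · 3 · 1 · 0
3 · 3 · 3 · 1
3 · 2 · 2 · 2
2 · 0 · 1 · 1
0 · 2 · 1 · 0
step 2: 2 · 3 · 1 · 0
3 · 3 · 3 · 1
3 · 2 · 2 · 3
2 · 0 · 1 · 1
0 · 2 · 1 · 0
step 3: 2 · 3 · 1 · 0
3 · 3 · 3 · 2
3 · 2 · 3 · 0
2 · 0 · 1 · 2
0 · 2 · 1 · 0
step 4: 2 · 3 · 1 · 0
3 · 3 · 3 · 2
3 · 2 · 3 · 1
2 · 0 · 1 · 2
0 · 2 · 1 · 0
step 5: 2 · 3 · 1 · 0
3 · 3 · 3 · 2
3 · 2 · 3 · 2
2 · 0 · 1 · 2
0 · 2 · 1 · 0
step 6: 2 · 3 · 1 · 0
3 · 3 · 3 · 2
3 · 2 · 3 · 3
2 · 0 · 1 · 2
0 · 2 · 1 · 0
step 7: 0 · 1 · 3 · 1
2 · 3 · 2 · 0
1 · 1 · 2 · 2
3 · 1 · 2 · 3
0 · 2 · 1 · 0
step 8: 0 · 1 · 3 · 1
2 · 3 · 2 · 0
1 · 1 · 2 · 3
3 · 1 · 2 · 3
0 · 2 · 1 · 0
step 9: 0 · 1 · 3 · 1
2 · 3 · 2 · 1
1 · 1 · 3 · 1
3 · 1 · 3 · 0
0 · 2 · 1 · 1
step 10: 0 · 1 · 3 · 1
2 · 3 · 2 · 1
1 · 1 · 3 · 2
3 · 1 · 3 · 0
0 · 2 · 1 · 1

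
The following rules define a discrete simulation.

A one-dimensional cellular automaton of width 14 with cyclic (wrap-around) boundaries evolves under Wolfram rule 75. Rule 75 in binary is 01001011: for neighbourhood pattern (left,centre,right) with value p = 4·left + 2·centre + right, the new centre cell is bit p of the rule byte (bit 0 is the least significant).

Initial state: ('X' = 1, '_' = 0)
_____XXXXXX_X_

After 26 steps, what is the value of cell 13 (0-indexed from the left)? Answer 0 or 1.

gen 0: _____XXXXXX_X_
gen 1: XXXXXX____X___
gen 2: X____X_XXX__XX
gen 3: X_XXX__X_X_XX_
gen 4: __X_X_X____XX_
gen 5: XX______XXXXX_
gen 6: XX_XXXXXX___X_
gen 7: XX_X____X_XX__
gen 8: XX___XXX__XX_X
gen 9: _X_XXX_X_XXX_X
gen 10: ___X_X___X_X__
gen 11: XXX____XX____X
gen 12: __X_XXXXX_XXXX
gen 13: _X__X___X_X__X
gen 14: ___X__XX____X_
gen 15: XXX__XXX_XXX__
gen 16: X_X_XX_X_X_X_X
gen 17: X___XX_______X
gen 18: X_XXXX_XXXXXXX
gen 19: X_X__X_X______
gen 20: ____X____XXXXX
gen 21: _XXX__XXXX___X
gen 22: _X_X_XX__X_XX_
gen 23: X____XX_X__XX_
gen 24: __XXXXX___XXX_
gen 25: XXX___X_XXX_X_
gen 26: X_X_XX__X_X___

0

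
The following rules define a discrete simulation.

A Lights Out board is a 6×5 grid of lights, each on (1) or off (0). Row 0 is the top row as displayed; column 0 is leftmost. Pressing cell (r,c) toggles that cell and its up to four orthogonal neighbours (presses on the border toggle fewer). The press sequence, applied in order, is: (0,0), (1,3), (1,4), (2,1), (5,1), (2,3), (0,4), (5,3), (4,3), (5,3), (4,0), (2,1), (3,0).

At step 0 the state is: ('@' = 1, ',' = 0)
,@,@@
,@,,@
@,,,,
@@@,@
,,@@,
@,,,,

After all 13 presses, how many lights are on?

0) ,@,@@
,@,,@
@,,,,
@@@,@
,,@@,
@,,,,
1) @,,@@
@@,,@
@,,,,
@@@,@
,,@@,
@,,,,
2) @,,,@
@@@@,
@,,@,
@@@,@
,,@@,
@,,,,
3) @,,,,
@@@,@
@,,@@
@@@,@
,,@@,
@,,,,
4) @,,,,
@,@,@
,@@@@
@,@,@
,,@@,
@,,,,
5) @,,,,
@,@,@
,@@@@
@,@,@
,@@@,
,@@,,
6) @,,,,
@,@@@
,@,,,
@,@@@
,@@@,
,@@,,
7) @,,@@
@,@@,
,@,,,
@,@@@
,@@@,
,@@,,
8) @,,@@
@,@@,
,@,,,
@,@@@
,@@,,
,@,@@
9) @,,@@
@,@@,
,@,,,
@,@,@
,@,@@
,@,,@
10) @,,@@
@,@@,
,@,,,
@,@,@
,@,,@
,@@@,
11) @,,@@
@,@@,
,@,,,
,,@,@
@,,,@
@@@@,
12) @,,@@
@@@@,
@,@,,
,@@,@
@,,,@
@@@@,
13) @,,@@
@@@@,
,,@,,
@,@,@
,,,,@
@@@@,

16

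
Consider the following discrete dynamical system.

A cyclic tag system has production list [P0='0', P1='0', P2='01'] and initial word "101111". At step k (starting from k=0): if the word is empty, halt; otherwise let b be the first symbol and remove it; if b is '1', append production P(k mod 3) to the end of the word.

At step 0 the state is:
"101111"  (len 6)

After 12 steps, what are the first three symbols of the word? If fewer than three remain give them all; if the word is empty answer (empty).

101

0) "101111"  (len 6)
1) "011110"  (len 6)
2) "11110"  (len 5)
3) "111001"  (len 6)
4) "110010"  (len 6)
5) "100100"  (len 6)
6) "0010001"  (len 7)
7) "010001"  (len 6)
8) "10001"  (len 5)
9) "000101"  (len 6)
10) "00101"  (len 5)
11) "0101"  (len 4)
12) "101"  (len 3)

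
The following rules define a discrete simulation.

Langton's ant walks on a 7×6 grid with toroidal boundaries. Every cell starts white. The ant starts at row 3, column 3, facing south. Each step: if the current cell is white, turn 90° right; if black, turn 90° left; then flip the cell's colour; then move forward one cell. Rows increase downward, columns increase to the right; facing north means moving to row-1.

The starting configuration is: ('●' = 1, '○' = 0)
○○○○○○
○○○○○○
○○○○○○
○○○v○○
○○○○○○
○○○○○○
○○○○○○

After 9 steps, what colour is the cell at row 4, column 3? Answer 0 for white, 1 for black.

t=0: ○○○○○○
○○○○○○
○○○○○○
○○○v○○
○○○○○○
○○○○○○
○○○○○○
t=1: ○○○○○○
○○○○○○
○○○○○○
○○<●○○
○○○○○○
○○○○○○
○○○○○○
t=2: ○○○○○○
○○○○○○
○○^○○○
○○●●○○
○○○○○○
○○○○○○
○○○○○○
t=3: ○○○○○○
○○○○○○
○○●>○○
○○●●○○
○○○○○○
○○○○○○
○○○○○○
t=4: ○○○○○○
○○○○○○
○○●●○○
○○●v○○
○○○○○○
○○○○○○
○○○○○○
t=5: ○○○○○○
○○○○○○
○○●●○○
○○●○>○
○○○○○○
○○○○○○
○○○○○○
t=6: ○○○○○○
○○○○○○
○○●●○○
○○●○●○
○○○○v○
○○○○○○
○○○○○○
t=7: ○○○○○○
○○○○○○
○○●●○○
○○●○●○
○○○<●○
○○○○○○
○○○○○○
t=8: ○○○○○○
○○○○○○
○○●●○○
○○●^●○
○○○●●○
○○○○○○
○○○○○○
t=9: ○○○○○○
○○○○○○
○○●●○○
○○●●>○
○○○●●○
○○○○○○
○○○○○○

1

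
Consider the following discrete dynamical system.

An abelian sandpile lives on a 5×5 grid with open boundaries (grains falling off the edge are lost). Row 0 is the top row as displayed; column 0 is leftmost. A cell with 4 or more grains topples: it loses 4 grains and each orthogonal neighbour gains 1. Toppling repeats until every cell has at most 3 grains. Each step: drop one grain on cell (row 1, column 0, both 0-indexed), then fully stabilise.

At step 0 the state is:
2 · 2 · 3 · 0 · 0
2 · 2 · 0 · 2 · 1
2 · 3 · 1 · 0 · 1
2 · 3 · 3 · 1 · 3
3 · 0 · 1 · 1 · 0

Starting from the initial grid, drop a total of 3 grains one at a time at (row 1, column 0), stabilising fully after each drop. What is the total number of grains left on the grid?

40

t=0: 2 · 2 · 3 · 0 · 0
2 · 2 · 0 · 2 · 1
2 · 3 · 1 · 0 · 1
2 · 3 · 3 · 1 · 3
3 · 0 · 1 · 1 · 0
t=1: 2 · 2 · 3 · 0 · 0
3 · 2 · 0 · 2 · 1
2 · 3 · 1 · 0 · 1
2 · 3 · 3 · 1 · 3
3 · 0 · 1 · 1 · 0
t=2: 3 · 2 · 3 · 0 · 0
0 · 3 · 0 · 2 · 1
3 · 3 · 1 · 0 · 1
2 · 3 · 3 · 1 · 3
3 · 0 · 1 · 1 · 0
t=3: 3 · 2 · 3 · 0 · 0
1 · 3 · 0 · 2 · 1
3 · 3 · 1 · 0 · 1
2 · 3 · 3 · 1 · 3
3 · 0 · 1 · 1 · 0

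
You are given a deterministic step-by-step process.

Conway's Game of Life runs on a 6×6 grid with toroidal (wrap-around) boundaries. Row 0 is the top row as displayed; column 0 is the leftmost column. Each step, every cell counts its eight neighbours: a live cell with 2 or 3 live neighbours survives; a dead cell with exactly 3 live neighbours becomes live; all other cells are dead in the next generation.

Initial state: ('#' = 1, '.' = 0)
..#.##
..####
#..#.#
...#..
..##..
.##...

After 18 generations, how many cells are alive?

12

step 0: ..#.##
..####
#..#.#
...#..
..##..
.##...
step 1: #....#
.##...
#....#
...#..
.#.#..
.#..#.
step 2: #.#..#
.#....
###...
#.#.#.
...##.
.##.##
step 3: ..####
.....#
#.##.#
#.#.#.
#.....
.##...
step 4: ######
.#....
#.##..
#.#.#.
#.##.#
###.##
step 5: ......
......
#.##.#
#...#.
......
......
step 6: ......
......
##.###
##.##.
......
......
step 7: ......
#...##
.#.#..
.#.#..
......
......
step 8: .....#
#...##
.#.#.#
......
......
......
step 9: #...##
......
.....#
......
......
......
step 10: .....#
#...#.
......
......
......
.....#
step 11: #...##
.....#
......
......
......
......
step 12: #...##
#...##
......
......
......
.....#
step 13: ......
#...#.
.....#
......
......
#...##
step 14: #...#.
.....#
.....#
......
.....#
.....#
step 15: #...#.
#...##
......
......
......
#...##
step 16: .#.#..
#...#.
.....#
......
.....#
#...#.
step 17: ##.##.
#...##
.....#
......
.....#
#...##
step 18: .#.#..
.#.#..
#...##
......
#...##
.#.#..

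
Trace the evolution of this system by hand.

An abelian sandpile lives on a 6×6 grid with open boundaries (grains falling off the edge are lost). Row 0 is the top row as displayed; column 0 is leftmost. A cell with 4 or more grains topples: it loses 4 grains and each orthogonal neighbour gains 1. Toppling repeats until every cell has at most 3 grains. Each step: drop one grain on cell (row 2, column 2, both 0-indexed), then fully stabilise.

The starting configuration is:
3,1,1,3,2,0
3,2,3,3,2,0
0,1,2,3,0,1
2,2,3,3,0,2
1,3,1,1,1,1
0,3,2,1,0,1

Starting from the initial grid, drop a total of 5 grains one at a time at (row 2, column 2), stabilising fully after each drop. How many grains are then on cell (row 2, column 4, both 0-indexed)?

k=0  3,1,1,3,2,0
3,2,3,3,2,0
0,1,2,3,0,1
2,2,3,3,0,2
1,3,1,1,1,1
0,3,2,1,0,1
k=1  3,1,1,3,2,0
3,2,3,3,2,0
0,1,3,3,0,1
2,2,3,3,0,2
1,3,1,1,1,1
0,3,2,1,0,1
k=2  3,1,3,0,3,0
3,3,1,2,3,0
0,2,3,2,1,1
2,3,1,1,1,2
1,3,2,2,1,1
0,3,2,1,0,1
k=3  3,1,3,0,3,0
3,3,2,2,3,0
0,3,0,3,1,1
2,3,2,1,1,2
1,3,2,2,1,1
0,3,2,1,0,1
k=4  3,1,3,0,3,0
3,3,2,2,3,0
0,3,1,3,1,1
2,3,2,1,1,2
1,3,2,2,1,1
0,3,2,1,0,1
k=5  3,1,3,0,3,0
3,3,2,2,3,0
0,3,2,3,1,1
2,3,2,1,1,2
1,3,2,2,1,1
0,3,2,1,0,1

1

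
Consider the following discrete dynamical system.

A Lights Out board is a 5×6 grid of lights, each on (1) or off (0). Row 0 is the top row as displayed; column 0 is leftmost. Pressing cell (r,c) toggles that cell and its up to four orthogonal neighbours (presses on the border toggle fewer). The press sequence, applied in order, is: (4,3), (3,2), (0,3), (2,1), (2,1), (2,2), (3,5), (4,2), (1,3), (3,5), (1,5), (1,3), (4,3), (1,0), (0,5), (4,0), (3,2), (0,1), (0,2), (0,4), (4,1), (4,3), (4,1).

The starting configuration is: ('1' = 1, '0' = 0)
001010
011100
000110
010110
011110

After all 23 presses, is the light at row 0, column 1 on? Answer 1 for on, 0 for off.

0

[0] 001010
011100
000110
010110
011110
[1] 001010
011100
000110
010010
010000
[2] 001010
011100
001110
001110
011000
[3] 000100
011000
001110
001110
011000
[4] 000100
001000
110110
011110
011000
[5] 000100
011000
001110
001110
011000
[6] 000100
010000
010010
000110
011000
[7] 000100
010000
010011
000101
011001
[8] 000100
010000
010011
001101
000101
[9] 000000
011110
010111
001101
000101
[10] 000000
011110
010110
001110
000100
[11] 000001
011101
010111
001110
000100
[12] 000101
010011
010011
001110
000100
[13] 000101
010011
010011
001010
001010
[14] 100101
100011
110011
001010
001010
[15] 100110
100010
110011
001010
001010
[16] 100110
100010
110011
101010
111010
[17] 100110
100010
111011
110110
110010
[18] 011110
110010
111011
110110
110010
[19] 000010
111010
111011
110110
110010
[20] 000101
111000
111011
110110
110010
[21] 000101
111000
111011
100110
001010
[22] 000101
111000
111011
100010
000100
[23] 000101
111000
111011
110010
111100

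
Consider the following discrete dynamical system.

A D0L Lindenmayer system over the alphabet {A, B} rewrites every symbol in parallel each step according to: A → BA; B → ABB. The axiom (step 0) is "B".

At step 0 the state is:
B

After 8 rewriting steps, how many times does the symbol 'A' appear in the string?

987

t=0: B
t=1: ABB
t=2: BAABBABB
t=3: ABBBABAABBABBBAABBABB
t=4: BAABBABBABBBAABBBABAABBABBBAABBABBABBBABAABBABBBAABBABB
t=5: ABBBABAABBABBBAABBABBBAABBABBABBBABAABBABBABBBAABBBABAABBA…ABBBAABBABBABBBAABBBABAABBABBBAABBABBABBBABAABBABBBAABBABB  (len 144)
t=6: BAABBABBABBBAABBBABAABBABBBAABBABBABBBABAABBABBBAABBABBABB…ABBBAABBABBABBBAABBBABAABBABBBAABBABBABBBABAABBABBBAABBABB  (len 377)
t=7: ABBBABAABBABBBAABBABBBAABBABBABBBABAABBABBABBBAABBBABAABBA…ABBBAABBABBABBBAABBBABAABBABBBAABBABBABBBABAABBABBBAABBABB  (len 987)
t=8: BAABBABBABBBAABBBABAABBABBBAABBABBABBBABAABBABBBAABBABBABB…ABBBAABBABBABBBAABBBABAABBABBBAABBABBABBBABAABBABBBAABBABB  (len 2584)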